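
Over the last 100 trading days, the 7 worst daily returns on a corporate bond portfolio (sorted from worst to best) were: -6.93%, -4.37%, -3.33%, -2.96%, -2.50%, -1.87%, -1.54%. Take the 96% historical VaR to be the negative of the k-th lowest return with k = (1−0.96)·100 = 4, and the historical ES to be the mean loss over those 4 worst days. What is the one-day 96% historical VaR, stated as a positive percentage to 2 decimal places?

2.96%

k = 4; the 4th lowest return is -2.96%, so VaR = 2.96%.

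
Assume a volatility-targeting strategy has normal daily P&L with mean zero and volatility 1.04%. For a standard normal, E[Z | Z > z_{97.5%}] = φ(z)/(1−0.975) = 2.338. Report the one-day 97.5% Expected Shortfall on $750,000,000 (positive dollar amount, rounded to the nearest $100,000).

ES = 1.04% × 2.338 = 2.432%.
On $750,000,000: 0.02432 × $750,000,000 = $18,240,000.

$18,200,000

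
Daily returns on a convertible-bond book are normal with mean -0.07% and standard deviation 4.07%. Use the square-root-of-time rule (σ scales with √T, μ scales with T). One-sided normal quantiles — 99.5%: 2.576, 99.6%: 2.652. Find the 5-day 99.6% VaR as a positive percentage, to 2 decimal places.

σ_{5d} = 4.07% × √5 = 9.101%; μ_{5d} = 5 × -0.07% = -0.350%.
VaR = −(-0.350%) + 2.652 × 9.101% = 24.486%.

24.49%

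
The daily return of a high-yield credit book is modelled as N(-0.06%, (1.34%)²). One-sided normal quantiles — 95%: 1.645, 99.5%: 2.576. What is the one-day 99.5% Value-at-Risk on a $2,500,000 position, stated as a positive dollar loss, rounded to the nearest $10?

$87,800

VaR = −μ + z·σ = −(-0.06%) + 2.576 × 1.34% = 3.512%.
On $2,500,000: 0.03512 × $2,500,000 = $87,800.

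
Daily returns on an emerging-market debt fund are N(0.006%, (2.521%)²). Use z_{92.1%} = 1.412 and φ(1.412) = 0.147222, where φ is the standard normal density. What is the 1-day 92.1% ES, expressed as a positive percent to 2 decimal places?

4.69%

Tail multiplier: φ(z)/(1−α) = 0.147222 / 0.079 = 1.864.
ES = −(0.006%) + 2.521% × 1.864 = 4.693%.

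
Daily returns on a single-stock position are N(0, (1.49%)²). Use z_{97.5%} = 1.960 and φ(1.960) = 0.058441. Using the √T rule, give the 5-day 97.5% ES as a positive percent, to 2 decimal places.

7.79%

σ_{5d} = 1.49% × √5 = 3.332%.
ES multiplier = φ(z)/(1−α) = 0.058441/0.025 = 2.338.
ES = 3.332% × 2.338 = 7.790%.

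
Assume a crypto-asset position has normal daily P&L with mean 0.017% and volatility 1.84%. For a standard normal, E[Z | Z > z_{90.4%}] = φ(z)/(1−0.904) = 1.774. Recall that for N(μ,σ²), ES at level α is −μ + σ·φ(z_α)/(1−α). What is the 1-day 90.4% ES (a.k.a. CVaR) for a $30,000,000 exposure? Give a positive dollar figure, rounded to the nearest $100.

ES = −(0.017%) + 1.84% × 1.774 = 3.247%.
On $30,000,000: 0.03247 × $30,000,000 = $974,100.

$974,100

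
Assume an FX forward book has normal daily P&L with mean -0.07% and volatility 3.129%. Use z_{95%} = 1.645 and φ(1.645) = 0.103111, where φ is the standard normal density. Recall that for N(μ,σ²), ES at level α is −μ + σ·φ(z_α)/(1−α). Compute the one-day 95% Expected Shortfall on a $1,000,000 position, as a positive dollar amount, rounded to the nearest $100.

Tail multiplier: φ(z)/(1−α) = 0.103111 / 0.05 = 2.062.
ES = −(-0.07%) + 3.129% × 2.062 = 6.522%.
On $1,000,000: 0.06522 × $1,000,000 = $65,220.

$65,200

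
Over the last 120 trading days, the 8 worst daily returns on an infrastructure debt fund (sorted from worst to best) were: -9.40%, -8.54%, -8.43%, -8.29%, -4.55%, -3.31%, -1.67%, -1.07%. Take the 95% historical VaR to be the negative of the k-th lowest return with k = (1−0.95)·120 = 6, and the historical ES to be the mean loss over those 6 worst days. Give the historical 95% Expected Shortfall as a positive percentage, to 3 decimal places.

7.087%

The 6 worst returns sum to -42.52%.
ES = −(-42.52%) / 6 = 7.0866…% ≈ 7.087%.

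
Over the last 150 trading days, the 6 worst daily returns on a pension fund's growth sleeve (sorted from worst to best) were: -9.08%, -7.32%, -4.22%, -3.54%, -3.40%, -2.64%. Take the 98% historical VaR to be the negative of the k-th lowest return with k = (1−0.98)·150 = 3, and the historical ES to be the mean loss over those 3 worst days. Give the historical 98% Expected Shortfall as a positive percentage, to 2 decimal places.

The 3 worst returns sum to -20.62%.
ES = −(-20.62%) / 3 = 6.8733…% ≈ 6.87%.

6.87%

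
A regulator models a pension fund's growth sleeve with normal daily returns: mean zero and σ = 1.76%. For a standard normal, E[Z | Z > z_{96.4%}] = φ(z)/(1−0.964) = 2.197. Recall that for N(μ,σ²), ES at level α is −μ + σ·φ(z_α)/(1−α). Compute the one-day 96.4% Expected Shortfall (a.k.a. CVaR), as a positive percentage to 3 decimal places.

ES = 1.76% × 2.197 = 3.867%.

3.867%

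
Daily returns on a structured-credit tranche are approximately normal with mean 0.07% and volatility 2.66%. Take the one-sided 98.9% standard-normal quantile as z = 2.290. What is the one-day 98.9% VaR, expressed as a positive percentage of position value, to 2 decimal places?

VaR = −μ + z·σ = −(0.07%) + 2.290 × 2.66% = 6.021%.

6.02%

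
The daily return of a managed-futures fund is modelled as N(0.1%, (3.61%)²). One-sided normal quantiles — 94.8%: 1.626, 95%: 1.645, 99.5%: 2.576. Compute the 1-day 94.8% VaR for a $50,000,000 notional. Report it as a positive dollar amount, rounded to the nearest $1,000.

$2,885,000

VaR = −μ + z·σ = −(0.1%) + 1.626 × 3.61% = 5.770%.
On $50,000,000: 0.05770 × $50,000,000 = $2,885,000.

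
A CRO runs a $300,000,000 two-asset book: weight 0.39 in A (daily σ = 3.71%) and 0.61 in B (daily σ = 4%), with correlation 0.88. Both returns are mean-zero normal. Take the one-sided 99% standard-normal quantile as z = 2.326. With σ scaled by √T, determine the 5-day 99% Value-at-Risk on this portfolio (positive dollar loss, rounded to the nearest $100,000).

$58,900,000

σ_p = √(0.39²·3.71² + 0.61²·4² + 2·0.88·0.39·0.61·3.71·4) = 3.776%.
σ_{5d} = 3.776% × √5 = 8.443%.
VaR = 2.326 × 8.443% = 19.638%; on $300,000,000 that is $58,914,000.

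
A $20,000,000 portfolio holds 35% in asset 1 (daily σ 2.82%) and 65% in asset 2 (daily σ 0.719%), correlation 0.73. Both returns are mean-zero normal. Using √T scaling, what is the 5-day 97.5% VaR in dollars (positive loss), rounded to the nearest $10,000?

σ_p = √(0.35²·2.82² + 0.65²·0.719² + 2·0.73·0.35·0.65·2.82·0.719) = 1.366%.
σ_{5d} = 1.366% × √5 = 3.054%.
z(97.5%) = 1.960.
VaR = 1.960 × 3.054% = 5.986%; on $20,000,000 that is $1,197,200.

$1,200,000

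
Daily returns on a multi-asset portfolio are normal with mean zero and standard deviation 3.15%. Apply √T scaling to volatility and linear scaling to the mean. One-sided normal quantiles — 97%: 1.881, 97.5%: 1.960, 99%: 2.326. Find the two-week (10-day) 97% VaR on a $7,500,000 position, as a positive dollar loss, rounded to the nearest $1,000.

$1,405,000

σ_{10d} = 3.15% × √10 = 9.961%.
VaR = 1.881 × 9.961% = 18.737%.
On $7,500,000: 0.18737 × $7,500,000 = $1,405,275.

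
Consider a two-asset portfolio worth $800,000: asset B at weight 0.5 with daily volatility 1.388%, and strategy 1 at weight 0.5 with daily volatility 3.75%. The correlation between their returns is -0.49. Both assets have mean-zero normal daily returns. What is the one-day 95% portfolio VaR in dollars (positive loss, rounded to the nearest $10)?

$21,710

σ_p² = 0.5²·1.388² + 0.5²·3.75² + 2·-0.49·0.5·0.5·1.388·3.75 = 2.7220 (%²).
σ_p = √2.7220 = 1.650%.
At 95%, z = 1.645.
VaR = 1.645 × 1.650% = 2.714%; on $800,000 that is $21,712.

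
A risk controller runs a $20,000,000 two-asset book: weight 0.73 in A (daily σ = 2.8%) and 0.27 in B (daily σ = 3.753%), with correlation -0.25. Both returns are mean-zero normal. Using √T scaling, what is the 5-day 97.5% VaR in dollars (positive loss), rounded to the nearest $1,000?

σ_p = √(0.73²·2.8² + 0.27²·3.753² + 2·-0.25·0.73·0.27·2.8·3.753) = 2.042%.
σ_{5d} = 2.042% × √5 = 4.566%.
z(97.5%) = 1.960.
VaR = 1.960 × 4.566% = 8.949%; on $20,000,000 that is $1,789,800.

$1,790,000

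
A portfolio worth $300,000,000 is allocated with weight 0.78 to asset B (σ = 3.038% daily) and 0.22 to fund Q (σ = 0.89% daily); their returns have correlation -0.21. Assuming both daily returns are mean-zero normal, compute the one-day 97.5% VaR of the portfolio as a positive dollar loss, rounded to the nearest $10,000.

σ_p² = 0.78²·3.038² + 0.22²·0.89² + 2·-0.21·0.78·0.22·3.038·0.89 = 5.4587 (%²).
σ_p = √5.4587 = 2.336%.
At 97.5%, z = 1.960.
VaR = 1.960 × 2.336% = 4.579%; on $300,000,000 that is $13,737,000.

$13,740,000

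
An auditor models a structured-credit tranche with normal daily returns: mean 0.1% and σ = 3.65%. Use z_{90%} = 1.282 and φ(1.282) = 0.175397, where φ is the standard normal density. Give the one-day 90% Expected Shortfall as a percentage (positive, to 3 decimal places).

6.302%

Tail multiplier: φ(z)/(1−α) = 0.175397 / 0.1 = 1.754.
ES = −(0.1%) + 3.65% × 1.754 = 6.302%.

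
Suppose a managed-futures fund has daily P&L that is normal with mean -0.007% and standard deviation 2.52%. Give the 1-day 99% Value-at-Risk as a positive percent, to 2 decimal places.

5.87%

At 99% one-sided, z = 2.326.
VaR = −μ + z·σ = −(-0.007%) + 2.326 × 2.52% = 5.869%.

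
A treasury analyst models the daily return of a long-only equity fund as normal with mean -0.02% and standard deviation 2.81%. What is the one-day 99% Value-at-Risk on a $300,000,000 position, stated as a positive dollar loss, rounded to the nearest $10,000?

$19,670,000

At 99% one-sided, z = 2.326.
VaR = −μ + z·σ = −(-0.02%) + 2.326 × 2.81% = 6.556%.
On $300,000,000: 0.06556 × $300,000,000 = $19,668,000.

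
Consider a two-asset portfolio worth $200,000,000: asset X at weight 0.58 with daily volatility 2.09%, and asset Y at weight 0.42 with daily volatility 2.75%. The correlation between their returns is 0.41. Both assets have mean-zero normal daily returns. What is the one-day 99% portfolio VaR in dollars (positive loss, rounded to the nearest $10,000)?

σ_p² = 0.58²·2.09² + 0.42²·2.75² + 2·0.41·0.58·0.42·2.09·2.75 = 3.9515 (%²).
σ_p = √3.9515 = 1.988%.
At 99%, z = 2.326.
VaR = 2.326 × 1.988% = 4.624%; on $200,000,000 that is $9,248,000.

$9,250,000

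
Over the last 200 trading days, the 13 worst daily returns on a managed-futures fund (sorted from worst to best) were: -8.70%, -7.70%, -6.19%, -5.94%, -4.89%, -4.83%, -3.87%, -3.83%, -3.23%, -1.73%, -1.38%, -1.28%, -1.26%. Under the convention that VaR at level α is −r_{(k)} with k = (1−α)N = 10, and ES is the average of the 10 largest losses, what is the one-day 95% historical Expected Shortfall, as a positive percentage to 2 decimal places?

5.09%

The 10 worst returns sum to -50.91%.
ES = −(-50.91%) / 10 = 5.091% ≈ 5.09%.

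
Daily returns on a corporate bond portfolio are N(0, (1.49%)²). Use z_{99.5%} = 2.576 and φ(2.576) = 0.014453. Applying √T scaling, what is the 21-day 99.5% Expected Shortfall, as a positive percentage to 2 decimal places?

σ_{21d} = 1.49% × √21 = 6.828%.
ES multiplier = φ(z)/(1−α) = 0.014453/0.005 = 2.891.
ES = 6.828% × 2.891 = 19.740%.

19.74%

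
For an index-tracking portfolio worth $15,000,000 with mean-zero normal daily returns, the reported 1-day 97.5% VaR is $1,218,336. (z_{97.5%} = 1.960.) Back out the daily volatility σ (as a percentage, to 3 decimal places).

VaR as a fraction: $1,218,336 / $15,000,000 = 8.122%.
σ = VaR / z = 8.122% / 1.960 = 4.144%.

4.144%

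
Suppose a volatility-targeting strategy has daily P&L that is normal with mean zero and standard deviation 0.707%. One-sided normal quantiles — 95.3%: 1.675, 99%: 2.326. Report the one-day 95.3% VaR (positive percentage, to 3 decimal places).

1.184%

VaR = z·σ = 1.675 × 0.707% = 1.184%.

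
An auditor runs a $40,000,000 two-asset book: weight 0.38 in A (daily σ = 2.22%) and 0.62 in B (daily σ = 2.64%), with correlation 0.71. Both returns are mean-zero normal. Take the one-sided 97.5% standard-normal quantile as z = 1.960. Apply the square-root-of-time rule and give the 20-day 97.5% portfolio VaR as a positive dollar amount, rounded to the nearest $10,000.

$8,110,000

σ_p = √(0.38²·2.22² + 0.62²·2.64² + 2·0.71·0.38·0.62·2.22·2.64) = 2.313%.
σ_{20d} = 2.313% × √20 = 10.344%.
VaR = 1.960 × 10.344% = 20.274%; on $40,000,000 that is $8,109,600.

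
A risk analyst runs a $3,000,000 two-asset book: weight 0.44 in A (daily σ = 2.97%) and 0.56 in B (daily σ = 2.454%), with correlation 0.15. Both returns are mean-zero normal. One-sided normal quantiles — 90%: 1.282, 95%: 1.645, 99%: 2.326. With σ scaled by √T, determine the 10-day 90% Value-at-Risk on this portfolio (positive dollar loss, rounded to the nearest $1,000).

$247,000

σ_p = √(0.44²·2.97² + 0.56²·2.454² + 2·0.15·0.44·0.56·2.97·2.454) = 2.033%.
σ_{10d} = 2.033% × √10 = 6.429%.
VaR = 1.282 × 6.429% = 8.242%; on $3,000,000 that is $247,260.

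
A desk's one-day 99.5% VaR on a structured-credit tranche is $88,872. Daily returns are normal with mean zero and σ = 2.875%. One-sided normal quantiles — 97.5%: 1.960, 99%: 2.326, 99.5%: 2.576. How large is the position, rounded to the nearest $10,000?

VaR as a fraction of value: z·σ = 2.576 × 2.875% = 7.406%.
Position = $88,872 / 0.07406 = $1,200,000.

$1,200,000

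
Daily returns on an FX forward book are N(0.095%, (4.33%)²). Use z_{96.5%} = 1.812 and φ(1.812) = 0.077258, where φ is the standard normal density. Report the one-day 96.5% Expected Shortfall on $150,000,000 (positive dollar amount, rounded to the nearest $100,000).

Tail multiplier: φ(z)/(1−α) = 0.077258 / 0.035 = 2.207.
ES = −(0.095%) + 4.33% × 2.207 = 9.461%.
On $150,000,000: 0.09461 × $150,000,000 = $14,191,500.

$14,200,000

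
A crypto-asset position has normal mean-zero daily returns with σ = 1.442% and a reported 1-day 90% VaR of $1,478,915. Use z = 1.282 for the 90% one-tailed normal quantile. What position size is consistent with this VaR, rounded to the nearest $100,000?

$80,000,000

VaR as a fraction of value: z·σ = 1.282 × 1.442% = 1.84864%.
Position = $1,478,915 / 0.0184864 = $79,999,989.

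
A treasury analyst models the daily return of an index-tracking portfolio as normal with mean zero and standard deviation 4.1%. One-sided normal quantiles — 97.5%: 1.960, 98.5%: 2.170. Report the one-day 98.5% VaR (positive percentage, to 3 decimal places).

8.897%

VaR = z·σ = 2.170 × 4.1% = 8.897%.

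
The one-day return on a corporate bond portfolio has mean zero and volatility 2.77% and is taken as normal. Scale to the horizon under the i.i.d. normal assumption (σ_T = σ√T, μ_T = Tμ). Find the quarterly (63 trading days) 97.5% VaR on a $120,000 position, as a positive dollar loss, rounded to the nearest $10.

At 97.5%, z = 1.960.
σ_{63d} = 2.77% × √63 = 21.986%.
VaR = 1.960 × 21.986% = 43.093%.
On $120,000: 0.43093 × $120,000 = $51,712.

$51,710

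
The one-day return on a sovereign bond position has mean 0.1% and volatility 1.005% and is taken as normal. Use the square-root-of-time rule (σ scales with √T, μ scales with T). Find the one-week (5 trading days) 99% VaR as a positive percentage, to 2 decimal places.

4.73%

At 99%, z = 2.326.
σ_{5d} = 1.005% × √5 = 2.247%; μ_{5d} = 5 × 0.1% = 0.500%.
VaR = −(0.500%) + 2.326 × 2.247% = 4.727%.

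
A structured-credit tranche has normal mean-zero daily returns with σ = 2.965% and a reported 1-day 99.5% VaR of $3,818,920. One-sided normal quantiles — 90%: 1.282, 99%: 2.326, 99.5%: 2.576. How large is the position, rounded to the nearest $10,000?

$50,000,000

VaR as a fraction of value: z·σ = 2.576 × 2.965% = 7.63784%.
Position = $3,818,920 / 0.0763784 = $50,000,000.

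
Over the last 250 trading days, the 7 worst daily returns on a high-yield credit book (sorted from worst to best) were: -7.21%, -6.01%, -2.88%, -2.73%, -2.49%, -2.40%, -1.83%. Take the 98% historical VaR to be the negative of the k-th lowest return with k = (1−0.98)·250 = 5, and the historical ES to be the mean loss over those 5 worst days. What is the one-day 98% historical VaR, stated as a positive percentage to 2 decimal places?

2.49%

k = 5; the 5th lowest return is -2.49%, so VaR = 2.49%.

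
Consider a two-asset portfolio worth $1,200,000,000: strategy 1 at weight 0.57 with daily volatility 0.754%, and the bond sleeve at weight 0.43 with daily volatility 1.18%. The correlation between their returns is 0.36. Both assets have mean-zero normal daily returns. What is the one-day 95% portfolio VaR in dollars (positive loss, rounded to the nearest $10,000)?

σ_p² = 0.57²·0.754² + 0.43²·1.18² + 2·0.36·0.57·0.43·0.754·1.18 = 0.5992 (%²).
σ_p = √0.5992 = 0.774%.
At 95%, z = 1.645.
VaR = 1.645 × 0.774% = 1.273%; on $1,200,000,000 that is $15,276,000.

$15,280,000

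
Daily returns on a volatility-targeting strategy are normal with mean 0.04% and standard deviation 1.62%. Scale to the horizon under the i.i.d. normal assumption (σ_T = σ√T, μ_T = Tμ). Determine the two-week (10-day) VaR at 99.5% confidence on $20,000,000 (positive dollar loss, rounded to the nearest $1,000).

At 99.5%, z = 2.576.
σ_{10d} = 1.62% × √10 = 5.123%; μ_{10d} = 10 × 0.04% = 0.400%.
VaR = −(0.400%) + 2.576 × 5.123% = 12.797%.
On $20,000,000: 0.12797 × $20,000,000 = $2,559,400.

$2,559,000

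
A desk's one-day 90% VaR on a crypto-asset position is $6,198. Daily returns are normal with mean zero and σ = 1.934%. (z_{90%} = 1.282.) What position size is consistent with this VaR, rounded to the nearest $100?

VaR as a fraction of value: z·σ = 1.282 × 1.934% = 2.47939%.
Position = $6,198 / 0.0247939 = $249,981.

$250,000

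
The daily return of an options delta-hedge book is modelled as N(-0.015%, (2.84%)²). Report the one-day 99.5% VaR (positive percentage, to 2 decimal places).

7.33%

At 99.5% one-sided, z = 2.576.
VaR = −μ + z·σ = −(-0.015%) + 2.576 × 2.84% = 7.331%.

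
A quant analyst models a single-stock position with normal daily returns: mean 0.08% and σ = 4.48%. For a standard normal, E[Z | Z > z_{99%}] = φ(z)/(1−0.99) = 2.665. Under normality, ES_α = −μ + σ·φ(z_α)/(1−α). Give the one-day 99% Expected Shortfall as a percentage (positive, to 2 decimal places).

11.86%

ES = −(0.08%) + 4.48% × 2.665 = 11.859%.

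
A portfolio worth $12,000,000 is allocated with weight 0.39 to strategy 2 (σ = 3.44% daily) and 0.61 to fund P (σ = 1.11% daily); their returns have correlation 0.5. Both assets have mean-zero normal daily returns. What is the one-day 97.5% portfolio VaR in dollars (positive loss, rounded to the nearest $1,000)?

$419,000

σ_p² = 0.39²·3.44² + 0.61²·1.11² + 2·0.5·0.39·0.61·3.44·1.11 = 3.1668 (%²).
σ_p = √3.1668 = 1.780%.
At 97.5%, z = 1.960.
VaR = 1.960 × 1.780% = 3.489%; on $12,000,000 that is $418,680.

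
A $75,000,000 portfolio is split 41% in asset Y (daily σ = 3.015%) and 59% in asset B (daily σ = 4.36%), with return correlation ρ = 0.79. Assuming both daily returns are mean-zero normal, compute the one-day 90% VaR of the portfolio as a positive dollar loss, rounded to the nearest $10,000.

σ_p² = 0.41²·3.015² + 0.59²·4.36² + 2·0.79·0.41·0.59·3.015·4.36 = 13.1695 (%²).
σ_p = √13.1695 = 3.629%.
At 90%, z = 1.282.
VaR = 1.282 × 3.629% = 4.652%; on $75,000,000 that is $3,489,000.

$3,490,000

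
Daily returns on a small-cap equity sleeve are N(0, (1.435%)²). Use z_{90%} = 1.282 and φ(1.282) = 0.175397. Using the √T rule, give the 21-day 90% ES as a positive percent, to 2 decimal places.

11.53%

σ_{21d} = 1.435% × √21 = 6.576%.
ES multiplier = φ(z)/(1−α) = 0.175397/0.1 = 1.754.
ES = 6.576% × 1.754 = 11.534%.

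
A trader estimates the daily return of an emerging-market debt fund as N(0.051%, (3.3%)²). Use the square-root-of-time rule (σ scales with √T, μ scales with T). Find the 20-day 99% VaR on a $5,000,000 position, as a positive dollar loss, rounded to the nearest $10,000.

At 99%, z = 2.326.
σ_{20d} = 3.3% × √20 = 14.758%; μ_{20d} = 20 × 0.051% = 1.020%.
VaR = −(1.020%) + 2.326 × 14.758% = 33.307%.
On $5,000,000: 0.33307 × $5,000,000 = $1,665,350.

$1,670,000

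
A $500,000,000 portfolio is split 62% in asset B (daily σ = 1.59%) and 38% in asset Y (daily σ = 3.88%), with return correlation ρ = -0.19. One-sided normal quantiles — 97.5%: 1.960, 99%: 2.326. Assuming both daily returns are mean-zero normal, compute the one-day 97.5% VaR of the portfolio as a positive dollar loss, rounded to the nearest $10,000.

$15,780,000

σ_p² = 0.62²·1.59² + 0.38²·3.88² + 2·-0.19·0.62·0.38·1.59·3.88 = 2.5933 (%²).
σ_p = √2.5933 = 1.610%.
VaR = 1.960 × 1.610% = 3.156%; on $500,000,000 that is $15,780,000.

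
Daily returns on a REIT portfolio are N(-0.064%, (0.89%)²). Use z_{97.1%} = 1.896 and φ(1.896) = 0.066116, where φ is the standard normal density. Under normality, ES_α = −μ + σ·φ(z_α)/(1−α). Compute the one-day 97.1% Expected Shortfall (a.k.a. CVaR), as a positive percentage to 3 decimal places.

Tail multiplier: φ(z)/(1−α) = 0.066116 / 0.029 = 2.280.
ES = −(-0.064%) + 0.89% × 2.280 = 2.093%.

2.093%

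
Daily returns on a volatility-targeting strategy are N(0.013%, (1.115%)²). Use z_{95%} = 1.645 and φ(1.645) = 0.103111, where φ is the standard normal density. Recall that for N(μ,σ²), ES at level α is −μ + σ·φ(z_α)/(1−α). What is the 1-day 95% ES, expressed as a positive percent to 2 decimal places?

2.29%

Tail multiplier: φ(z)/(1−α) = 0.103111 / 0.05 = 2.062.
ES = −(0.013%) + 1.115% × 2.062 = 2.286%.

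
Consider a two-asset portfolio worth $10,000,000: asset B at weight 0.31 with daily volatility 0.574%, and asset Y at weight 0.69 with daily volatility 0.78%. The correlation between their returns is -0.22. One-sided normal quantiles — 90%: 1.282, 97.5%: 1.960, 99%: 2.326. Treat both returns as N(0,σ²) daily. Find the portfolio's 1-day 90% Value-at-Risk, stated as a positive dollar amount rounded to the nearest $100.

σ_p² = 0.31²·0.574² + 0.69²·0.78² + 2·-0.22·0.31·0.69·0.574·0.78 = 0.2792 (%²).
σ_p = √0.2792 = 0.528%.
VaR = 1.282 × 0.528% = 0.677%; on $10,000,000 that is $67,700.

$67,700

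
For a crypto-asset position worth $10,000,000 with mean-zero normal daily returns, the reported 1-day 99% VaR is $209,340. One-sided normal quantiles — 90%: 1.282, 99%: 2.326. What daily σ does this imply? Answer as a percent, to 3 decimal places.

VaR as a fraction: $209,340 / $10,000,000 = 2.093%.
σ = VaR / z = 2.093% / 2.326 = 0.900%.

0.900%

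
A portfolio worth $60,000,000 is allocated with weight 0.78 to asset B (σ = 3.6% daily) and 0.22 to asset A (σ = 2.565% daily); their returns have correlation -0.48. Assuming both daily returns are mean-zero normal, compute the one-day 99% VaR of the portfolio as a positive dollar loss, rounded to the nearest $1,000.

σ_p² = 0.78²·3.6² + 0.22²·2.565² + 2·-0.48·0.78·0.22·3.6·2.565 = 6.6821 (%²).
σ_p = √6.6821 = 2.585%.
At 99%, z = 2.326.
VaR = 2.326 × 2.585% = 6.013%; on $60,000,000 that is $3,607,800.

$3,608,000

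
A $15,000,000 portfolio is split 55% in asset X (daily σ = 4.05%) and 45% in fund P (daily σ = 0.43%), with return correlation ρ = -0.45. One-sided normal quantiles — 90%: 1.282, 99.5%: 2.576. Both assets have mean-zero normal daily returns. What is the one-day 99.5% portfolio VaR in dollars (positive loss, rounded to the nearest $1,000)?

σ_p² = 0.55²·4.05² + 0.45²·0.43² + 2·-0.45·0.55·0.45·4.05·0.43 = 4.6113 (%²).
σ_p = √4.6113 = 2.147%.
VaR = 2.576 × 2.147% = 5.531%; on $15,000,000 that is $829,650.

$830,000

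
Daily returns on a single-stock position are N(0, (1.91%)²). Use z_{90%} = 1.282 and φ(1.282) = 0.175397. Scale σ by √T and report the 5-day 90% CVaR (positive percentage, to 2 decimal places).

σ_{5d} = 1.91% × √5 = 4.271%.
ES multiplier = φ(z)/(1−α) = 0.175397/0.1 = 1.754.
ES = 4.271% × 1.754 = 7.491%.

7.49%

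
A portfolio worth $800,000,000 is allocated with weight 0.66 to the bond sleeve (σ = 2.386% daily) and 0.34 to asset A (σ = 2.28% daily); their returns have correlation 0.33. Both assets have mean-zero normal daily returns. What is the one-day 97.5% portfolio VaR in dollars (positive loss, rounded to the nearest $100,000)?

σ_p² = 0.66²·2.386² + 0.34²·2.28² + 2·0.33·0.66·0.34·2.386·2.28 = 3.8865 (%²).
σ_p = √3.8865 = 1.971%.
At 97.5%, z = 1.960.
VaR = 1.960 × 1.971% = 3.863%; on $800,000,000 that is $30,904,000.

$30,900,000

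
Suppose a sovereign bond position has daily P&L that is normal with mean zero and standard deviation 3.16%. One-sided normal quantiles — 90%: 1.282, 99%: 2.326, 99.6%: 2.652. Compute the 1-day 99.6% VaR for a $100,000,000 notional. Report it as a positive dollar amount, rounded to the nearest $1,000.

VaR = z·σ = 2.652 × 3.16% = 8.380%.
On $100,000,000: 0.08380 × $100,000,000 = $8,380,000.

$8,380,000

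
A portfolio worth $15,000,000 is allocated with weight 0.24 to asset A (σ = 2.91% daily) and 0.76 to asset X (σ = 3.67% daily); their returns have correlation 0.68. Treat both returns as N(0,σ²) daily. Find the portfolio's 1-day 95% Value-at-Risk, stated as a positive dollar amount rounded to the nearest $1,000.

σ_p² = 0.24²·2.91² + 0.76²·3.67² + 2·0.68·0.24·0.76·2.91·3.67 = 10.9166 (%²).
σ_p = √10.9166 = 3.304%.
At 95%, z = 1.645.
VaR = 1.645 × 3.304% = 5.435%; on $15,000,000 that is $815,250.

$815,000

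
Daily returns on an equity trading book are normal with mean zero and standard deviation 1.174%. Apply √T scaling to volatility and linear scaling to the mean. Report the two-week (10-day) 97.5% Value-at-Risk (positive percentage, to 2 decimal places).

At 97.5%, z = 1.960.
σ_{10d} = 1.174% × √10 = 3.713%.
VaR = 1.960 × 3.713% = 7.277%.

7.28%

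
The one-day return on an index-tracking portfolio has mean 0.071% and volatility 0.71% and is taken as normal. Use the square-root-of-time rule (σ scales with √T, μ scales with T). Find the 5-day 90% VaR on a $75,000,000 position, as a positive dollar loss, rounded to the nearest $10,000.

$1,260,000

At 90%, z = 1.282.
σ_{5d} = 0.71% × √5 = 1.588%; μ_{5d} = 5 × 0.071% = 0.355%.
VaR = −(0.355%) + 1.282 × 1.588% = 1.681%.
On $75,000,000: 0.01681 × $75,000,000 = $1,260,750.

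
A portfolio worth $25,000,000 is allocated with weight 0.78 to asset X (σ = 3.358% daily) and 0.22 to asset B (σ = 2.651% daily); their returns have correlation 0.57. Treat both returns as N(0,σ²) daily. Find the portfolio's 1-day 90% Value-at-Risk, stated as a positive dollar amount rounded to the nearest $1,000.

σ_p² = 0.78²·3.358² + 0.22²·2.651² + 2·0.57·0.78·0.22·3.358·2.651 = 8.9420 (%²).
σ_p = √8.9420 = 2.990%.
At 90%, z = 1.282.
VaR = 1.282 × 2.990% = 3.833%; on $25,000,000 that is $958,250.

$958,000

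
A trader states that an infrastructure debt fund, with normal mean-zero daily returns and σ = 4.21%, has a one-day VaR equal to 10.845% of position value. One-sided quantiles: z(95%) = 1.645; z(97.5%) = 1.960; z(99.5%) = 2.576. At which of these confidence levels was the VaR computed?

99.5%

Implied z = VaR/σ = 10.845 / 4.21 = 2.576.
This matches z(99.5%) = 2.576.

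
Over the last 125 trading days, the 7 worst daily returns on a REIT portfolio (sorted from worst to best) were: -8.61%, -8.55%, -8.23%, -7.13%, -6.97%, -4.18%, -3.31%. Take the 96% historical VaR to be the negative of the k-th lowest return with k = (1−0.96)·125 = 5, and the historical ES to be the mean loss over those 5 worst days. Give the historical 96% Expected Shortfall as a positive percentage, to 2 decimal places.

The 5 worst returns sum to -39.49%.
ES = −(-39.49%) / 5 = 7.898% ≈ 7.90%.

7.90%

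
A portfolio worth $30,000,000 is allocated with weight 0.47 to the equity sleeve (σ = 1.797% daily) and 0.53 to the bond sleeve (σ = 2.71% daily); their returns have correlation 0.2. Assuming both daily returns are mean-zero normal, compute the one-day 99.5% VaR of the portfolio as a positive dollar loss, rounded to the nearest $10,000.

$1,400,000

σ_p² = 0.47²·1.797² + 0.53²·2.71² + 2·0.2·0.47·0.53·1.797·2.71 = 3.2615 (%²).
σ_p = √3.2615 = 1.806%.
At 99.5%, z = 2.576.
VaR = 2.576 × 1.806% = 4.652%; on $30,000,000 that is $1,395,600.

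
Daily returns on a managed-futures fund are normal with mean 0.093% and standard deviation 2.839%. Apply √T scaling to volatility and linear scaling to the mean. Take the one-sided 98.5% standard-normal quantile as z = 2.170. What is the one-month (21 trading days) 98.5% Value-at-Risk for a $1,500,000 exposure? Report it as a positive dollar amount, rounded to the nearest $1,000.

σ_{21d} = 2.839% × √21 = 13.010%; μ_{21d} = 21 × 0.093% = 1.953%.
VaR = −(1.953%) + 2.170 × 13.010% = 26.279%.
On $1,500,000: 0.26279 × $1,500,000 = $394,185.

$394,000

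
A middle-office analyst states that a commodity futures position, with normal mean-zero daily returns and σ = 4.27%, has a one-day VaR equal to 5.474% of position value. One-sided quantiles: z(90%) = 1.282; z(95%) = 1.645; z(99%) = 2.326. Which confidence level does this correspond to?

Implied z = VaR/σ = 5.474 / 4.27 = 1.282.
This matches z(90%) = 1.282.

90%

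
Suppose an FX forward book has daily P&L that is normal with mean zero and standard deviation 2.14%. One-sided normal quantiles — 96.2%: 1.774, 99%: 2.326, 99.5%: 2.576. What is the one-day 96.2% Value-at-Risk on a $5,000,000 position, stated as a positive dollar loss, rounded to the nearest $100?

$189,800

VaR = z·σ = 1.774 × 2.14% = 3.796%.
On $5,000,000: 0.03796 × $5,000,000 = $189,800.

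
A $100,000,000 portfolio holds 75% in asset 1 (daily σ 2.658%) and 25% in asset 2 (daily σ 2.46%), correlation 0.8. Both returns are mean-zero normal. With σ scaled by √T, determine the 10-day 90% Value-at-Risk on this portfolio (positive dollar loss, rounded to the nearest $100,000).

$10,200,000

σ_p = √(0.75²·2.658² + 0.25²·2.46² + 2·0.8·0.75·0.25·2.658·2.46) = 2.513%.
σ_{10d} = 2.513% × √10 = 7.947%.
z(90%) = 1.282.
VaR = 1.282 × 7.947% = 10.188%; on $100,000,000 that is $10,188,000.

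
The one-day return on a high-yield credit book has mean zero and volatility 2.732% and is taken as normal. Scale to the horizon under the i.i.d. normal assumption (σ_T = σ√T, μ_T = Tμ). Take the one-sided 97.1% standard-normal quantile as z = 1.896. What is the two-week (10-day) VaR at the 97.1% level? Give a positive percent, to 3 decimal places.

16.380%

σ_{10d} = 2.732% × √10 = 8.639%.
VaR = 1.896 × 8.639% = 16.380%.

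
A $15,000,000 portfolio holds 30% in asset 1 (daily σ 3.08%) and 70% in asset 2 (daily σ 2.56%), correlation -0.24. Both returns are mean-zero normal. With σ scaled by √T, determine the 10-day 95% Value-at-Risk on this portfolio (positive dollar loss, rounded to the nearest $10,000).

$1,410,000

σ_p = √(0.3²·3.08² + 0.7²·2.56² + 2·-0.24·0.3·0.7·3.08·2.56) = 1.808%.
σ_{10d} = 1.808% × √10 = 5.717%.
z(95%) = 1.645.
VaR = 1.645 × 5.717% = 9.404%; on $15,000,000 that is $1,410,600.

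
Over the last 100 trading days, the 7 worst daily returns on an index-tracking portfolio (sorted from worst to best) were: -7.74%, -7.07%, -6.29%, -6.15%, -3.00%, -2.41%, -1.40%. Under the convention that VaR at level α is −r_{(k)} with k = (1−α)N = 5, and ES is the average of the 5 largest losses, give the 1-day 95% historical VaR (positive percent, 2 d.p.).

k = 5; the 5th lowest return is -3.00%, so VaR = 3.00%.

3.00%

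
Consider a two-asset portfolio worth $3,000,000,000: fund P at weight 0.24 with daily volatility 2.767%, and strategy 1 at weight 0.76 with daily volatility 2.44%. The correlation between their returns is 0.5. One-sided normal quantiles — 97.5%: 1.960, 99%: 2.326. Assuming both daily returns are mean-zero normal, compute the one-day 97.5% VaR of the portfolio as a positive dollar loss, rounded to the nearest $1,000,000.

σ_p² = 0.24²·2.767² + 0.76²·2.44² + 2·0.5·0.24·0.76·2.767·2.44 = 5.1113 (%²).
σ_p = √5.1113 = 2.261%.
VaR = 1.960 × 2.261% = 4.432%; on $3,000,000,000 that is $132,960,000.

$133,000,000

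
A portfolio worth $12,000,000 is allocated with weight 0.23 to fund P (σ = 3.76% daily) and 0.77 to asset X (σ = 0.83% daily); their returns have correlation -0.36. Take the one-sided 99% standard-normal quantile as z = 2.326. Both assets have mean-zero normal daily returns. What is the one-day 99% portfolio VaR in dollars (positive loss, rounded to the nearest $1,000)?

σ_p² = 0.23²·3.76² + 0.77²·0.83² + 2·-0.36·0.23·0.77·3.76·0.83 = 0.7584 (%²).
σ_p = √0.7584 = 0.871%.
VaR = 2.326 × 0.871% = 2.026%; on $12,000,000 that is $243,120.

$243,000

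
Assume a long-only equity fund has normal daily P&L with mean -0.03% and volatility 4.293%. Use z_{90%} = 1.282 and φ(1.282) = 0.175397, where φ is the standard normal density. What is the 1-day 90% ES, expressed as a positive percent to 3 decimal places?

Tail multiplier: φ(z)/(1−α) = 0.175397 / 0.1 = 1.754.
ES = −(-0.03%) + 4.293% × 1.754 = 7.560%.

7.560%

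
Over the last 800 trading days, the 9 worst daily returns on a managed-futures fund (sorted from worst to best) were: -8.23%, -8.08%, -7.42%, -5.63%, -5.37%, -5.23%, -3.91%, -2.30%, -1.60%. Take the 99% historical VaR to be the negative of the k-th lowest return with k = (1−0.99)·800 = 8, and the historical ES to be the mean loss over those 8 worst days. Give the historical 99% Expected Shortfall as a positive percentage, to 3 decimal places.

5.771%

The 8 worst returns sum to -46.17%.
ES = −(-46.17%) / 8 = 5.77125% ≈ 5.771%.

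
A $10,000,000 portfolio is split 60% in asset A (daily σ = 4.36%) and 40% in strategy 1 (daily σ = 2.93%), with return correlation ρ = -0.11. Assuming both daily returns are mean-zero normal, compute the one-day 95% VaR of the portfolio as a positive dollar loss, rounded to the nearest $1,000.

σ_p² = 0.6²·4.36² + 0.4²·2.93² + 2·-0.11·0.6·0.4·4.36·2.93 = 7.5425 (%²).
σ_p = √7.5425 = 2.746%.
At 95%, z = 1.645.
VaR = 1.645 × 2.746% = 4.517%; on $10,000,000 that is $451,700.

$452,000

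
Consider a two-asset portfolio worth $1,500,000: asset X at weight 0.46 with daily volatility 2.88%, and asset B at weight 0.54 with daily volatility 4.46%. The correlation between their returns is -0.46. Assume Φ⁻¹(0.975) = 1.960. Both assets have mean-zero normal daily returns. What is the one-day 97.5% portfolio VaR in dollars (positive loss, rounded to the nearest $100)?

$63,200

σ_p² = 0.46²·2.88² + 0.54²·4.46² + 2·-0.46·0.46·0.54·2.88·4.46 = 4.6201 (%²).
σ_p = √4.6201 = 2.149%.
VaR = 1.960 × 2.149% = 4.212%; on $1,500,000 that is $63,180.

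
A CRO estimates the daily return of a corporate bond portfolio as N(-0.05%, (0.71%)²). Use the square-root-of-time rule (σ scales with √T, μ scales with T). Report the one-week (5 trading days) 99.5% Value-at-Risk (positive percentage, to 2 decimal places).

At 99.5%, z = 2.576.
σ_{5d} = 0.71% × √5 = 1.588%; μ_{5d} = 5 × -0.05% = -0.250%.
VaR = −(-0.250%) + 2.576 × 1.588% = 4.341%.

4.34%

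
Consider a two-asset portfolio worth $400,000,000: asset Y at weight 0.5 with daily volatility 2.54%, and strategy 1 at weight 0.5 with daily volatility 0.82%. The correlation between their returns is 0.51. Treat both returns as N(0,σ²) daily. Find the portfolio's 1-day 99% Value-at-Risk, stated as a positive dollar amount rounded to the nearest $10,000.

$14,150,000

σ_p² = 0.5²·2.54² + 0.5²·0.82² + 2·0.51·0.5·0.5·2.54·0.82 = 2.3121 (%²).
σ_p = √2.3121 = 1.521%.
At 99%, z = 2.326.
VaR = 2.326 × 1.521% = 3.538%; on $400,000,000 that is $14,152,000.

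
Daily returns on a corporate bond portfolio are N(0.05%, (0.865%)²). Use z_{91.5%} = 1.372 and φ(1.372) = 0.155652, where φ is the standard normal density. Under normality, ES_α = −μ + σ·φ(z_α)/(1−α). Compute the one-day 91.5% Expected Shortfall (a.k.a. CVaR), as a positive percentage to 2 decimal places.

Tail multiplier: φ(z)/(1−α) = 0.155652 / 0.085 = 1.831.
ES = −(0.05%) + 0.865% × 1.831 = 1.534%.

1.53%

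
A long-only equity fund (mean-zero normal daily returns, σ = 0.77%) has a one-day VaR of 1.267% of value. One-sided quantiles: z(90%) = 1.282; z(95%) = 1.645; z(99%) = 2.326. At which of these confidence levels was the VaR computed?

95%

Implied z = VaR/σ = 1.267 / 0.77 = 1.645.
This matches z(95%) = 1.645.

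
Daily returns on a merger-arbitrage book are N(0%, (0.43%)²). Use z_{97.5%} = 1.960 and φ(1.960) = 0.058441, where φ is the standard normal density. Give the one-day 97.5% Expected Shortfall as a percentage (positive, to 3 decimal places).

1.005%

Tail multiplier: φ(z)/(1−α) = 0.058441 / 0.025 = 2.338.
ES = 0.43% × 2.338 = 1.005%.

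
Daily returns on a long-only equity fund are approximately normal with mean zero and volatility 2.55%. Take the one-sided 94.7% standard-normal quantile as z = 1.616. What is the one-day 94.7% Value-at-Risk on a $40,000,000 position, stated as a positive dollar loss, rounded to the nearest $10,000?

$1,650,000

VaR = z·σ = 1.616 × 2.55% = 4.121%.
On $40,000,000: 0.04121 × $40,000,000 = $1,648,400.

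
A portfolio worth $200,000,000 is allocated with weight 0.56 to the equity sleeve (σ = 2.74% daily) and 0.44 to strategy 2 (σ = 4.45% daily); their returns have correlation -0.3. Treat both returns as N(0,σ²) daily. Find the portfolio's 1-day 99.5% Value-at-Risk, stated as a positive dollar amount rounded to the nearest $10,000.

σ_p² = 0.56²·2.74² + 0.44²·4.45² + 2·-0.3·0.56·0.44·2.74·4.45 = 4.3855 (%²).
σ_p = √4.3855 = 2.094%.
At 99.5%, z = 2.576.
VaR = 2.576 × 2.094% = 5.394%; on $200,000,000 that is $10,788,000.

$10,790,000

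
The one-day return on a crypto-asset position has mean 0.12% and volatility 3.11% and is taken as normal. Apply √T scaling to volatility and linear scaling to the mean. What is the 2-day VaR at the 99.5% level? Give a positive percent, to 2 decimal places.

At 99.5%, z = 2.576.
σ_{2d} = 3.11% × √2 = 4.398%; μ_{2d} = 2 × 0.12% = 0.240%.
VaR = −(0.240%) + 2.576 × 4.398% = 11.089%.

11.09%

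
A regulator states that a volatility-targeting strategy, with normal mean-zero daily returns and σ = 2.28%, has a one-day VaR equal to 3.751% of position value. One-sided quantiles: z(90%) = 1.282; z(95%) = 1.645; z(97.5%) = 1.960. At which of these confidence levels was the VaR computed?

95%

Implied z = VaR/σ = 3.751 / 2.28 = 1.645.
This matches z(95%) = 1.645.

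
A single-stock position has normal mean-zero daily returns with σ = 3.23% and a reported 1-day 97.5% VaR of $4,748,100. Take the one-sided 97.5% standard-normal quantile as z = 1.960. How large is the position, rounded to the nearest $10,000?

VaR as a fraction of value: z·σ = 1.960 × 3.23% = 6.3308%.
Position = $4,748,100 / 0.063308 = $75,000,000.

$75,000,000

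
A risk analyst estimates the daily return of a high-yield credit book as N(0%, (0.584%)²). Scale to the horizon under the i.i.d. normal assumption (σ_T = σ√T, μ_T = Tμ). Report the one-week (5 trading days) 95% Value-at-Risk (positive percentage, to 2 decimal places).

2.15%

At 95%, z = 1.645.
σ_{5d} = 0.584% × √5 = 1.306%.
VaR = 1.645 × 1.306% = 2.148%.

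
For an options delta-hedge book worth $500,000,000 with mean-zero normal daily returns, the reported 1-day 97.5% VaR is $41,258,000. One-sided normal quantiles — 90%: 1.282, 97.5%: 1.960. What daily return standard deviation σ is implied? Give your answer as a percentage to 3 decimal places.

VaR as a fraction: $41,258,000 / $500,000,000 = 8.252%.
σ = VaR / z = 8.252% / 1.960 = 4.210%.

4.210%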